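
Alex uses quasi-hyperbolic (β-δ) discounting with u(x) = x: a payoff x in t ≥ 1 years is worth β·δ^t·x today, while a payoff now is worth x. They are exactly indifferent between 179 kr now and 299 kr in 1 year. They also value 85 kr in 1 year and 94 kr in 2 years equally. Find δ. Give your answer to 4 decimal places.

δ ≈ 0.9043

The second indifference involves only future payoffs, so β cancels: β·δ^1·85 = β·δ^2·94, giving δ = 85/94 = 0.90426.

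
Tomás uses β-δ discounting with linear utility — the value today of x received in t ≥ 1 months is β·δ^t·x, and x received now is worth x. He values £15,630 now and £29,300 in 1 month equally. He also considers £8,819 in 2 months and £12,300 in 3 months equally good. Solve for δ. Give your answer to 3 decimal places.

δ ≈ 0.717

Both payoffs in the second observation are in the future, so β drops out: δ^2·8819 = δ^3·12300 ⇒ δ = 8819/12300 = 0.71699.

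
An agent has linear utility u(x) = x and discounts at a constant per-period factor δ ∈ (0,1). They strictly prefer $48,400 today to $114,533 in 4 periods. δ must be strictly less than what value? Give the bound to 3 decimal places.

The preference means 48400 > δ^4·114533.
Dividing by 114533: δ^4 < 0.42259. Both sides are positive, so the 4th root keeps the direction.
δ < (48400/114533)^(1/4) ≈ 0.806.

δ < 0.806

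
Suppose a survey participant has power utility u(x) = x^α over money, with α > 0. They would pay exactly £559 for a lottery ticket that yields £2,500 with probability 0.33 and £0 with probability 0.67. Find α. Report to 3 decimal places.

The lottery's expected utility is 0.33·u(2500) + 0.67·u(0) = 0.33·2500^α (since u(0) = 0 for α > 0).
Equating: 559^α = 0.33·2500^α, i.e. 0.2236^α = 0.33.
Taking logs: α·ln(559/2500) = ln(0.33), so α = -1.108663 / -1.497897 ≈ 0.740.

α ≈ 0.740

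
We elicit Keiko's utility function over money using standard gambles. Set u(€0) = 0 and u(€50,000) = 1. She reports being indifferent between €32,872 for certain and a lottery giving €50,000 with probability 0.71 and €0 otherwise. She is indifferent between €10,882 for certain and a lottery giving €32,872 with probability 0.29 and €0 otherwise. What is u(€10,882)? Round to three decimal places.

0.206

From the first indifference, u(€32,872) = 0.71·u(€50,000) + 0.29·u(€0) = 0.71·1 + 0.29·0 = 0.71.
Then u(€10,882) = 0.29·u(€32,872) + 0.71·u(€0) = 0.29·0.71 + 0.71·0.00 = 0.2059.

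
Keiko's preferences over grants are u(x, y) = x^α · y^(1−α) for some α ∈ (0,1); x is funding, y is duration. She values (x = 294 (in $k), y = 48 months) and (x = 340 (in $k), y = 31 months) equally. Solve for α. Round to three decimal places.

Indifference: 294^α · 48^(1−α) = 340^α · 31^(1−α).
Taking logs: α·ln 294 + (1−α)·ln 48 = α·ln 340 + (1−α)·ln 31, i.e. α·-0.145366 = (1−α)·-0.437214.
Thus α·(-0.582580) = -0.437214, so α = -0.437214/-0.582580 ≈ 0.750.

α ≈ 0.750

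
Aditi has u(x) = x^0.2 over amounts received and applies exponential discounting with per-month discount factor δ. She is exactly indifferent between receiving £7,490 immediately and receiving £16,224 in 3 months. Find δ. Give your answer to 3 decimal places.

δ ≈ 0.950

Equating discounted utilities: u(7490) = δ^3·u(16224) ⇒ δ^3 = u(7490)/u(16224).
With u(x) = x^0.2: δ^3 = 7490^0.2/16224^0.2 = (7490/16224)^0.2 = 0.85677.
Taking the cube root: δ = 0.85677^(1/3) ≈ 0.950.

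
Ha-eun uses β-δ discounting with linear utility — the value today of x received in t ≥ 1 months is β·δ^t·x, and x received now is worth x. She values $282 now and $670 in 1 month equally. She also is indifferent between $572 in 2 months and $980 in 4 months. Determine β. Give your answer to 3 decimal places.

Both payoffs in the second observation are in the future, so β drops out: δ^2·572 = δ^4·980 ⇒ δ^2 = 572/980 = 0.58367, so δ = 0.76399.
Substituting δ into 282 = β·δ·670: β = 282/(511.870) ≈ 0.551.

β ≈ 0.551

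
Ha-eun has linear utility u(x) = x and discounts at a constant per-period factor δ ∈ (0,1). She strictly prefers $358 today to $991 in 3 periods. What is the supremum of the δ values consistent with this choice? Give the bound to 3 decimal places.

The preference means 358 > δ^3·991.
Hence δ^3 < 358/991 = 0.36125, and x ↦ x^(1/3) is increasing on (0,∞).
δ < (358/991)^(1/3) ≈ 0.712.

δ < 0.712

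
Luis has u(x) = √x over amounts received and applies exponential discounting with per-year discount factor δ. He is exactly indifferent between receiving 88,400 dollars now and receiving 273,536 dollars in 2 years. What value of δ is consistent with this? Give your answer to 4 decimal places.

δ ≈ 0.7540

Indifference means u(88400) = δ^2 · u(273536), so δ^2 = u(88400)/u(273536).
With u(x) = √x: δ^2 = √88400/√273536 = √(88400/273536) = 0.56848.
Hence δ = (0.56848)^(1/2) = 0.753979.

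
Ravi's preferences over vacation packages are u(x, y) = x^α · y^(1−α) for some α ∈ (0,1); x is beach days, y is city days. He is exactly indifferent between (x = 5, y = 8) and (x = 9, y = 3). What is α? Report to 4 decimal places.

Set the two utilities equal: 5^α·8^(1−α) = 9^α·3^(1−α).
(5/9)^α = (3/8)^(1−α); take logs: α·ln(5/9) = (1−α)·ln(3/8), i.e. α·-0.5877867 = (1−α)·-0.9808293.
With A = -0.5877867 and B = -0.9808293: α·A = (1−α)·B, so α = B/(A+B) = -0.9808293/-1.5686160 ≈ 0.6253.

α ≈ 0.6253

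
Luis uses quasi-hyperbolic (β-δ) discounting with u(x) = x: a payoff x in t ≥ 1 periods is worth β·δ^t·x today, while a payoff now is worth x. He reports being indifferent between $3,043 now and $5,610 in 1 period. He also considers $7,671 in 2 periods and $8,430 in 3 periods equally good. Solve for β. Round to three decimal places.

Both payoffs in the second observation are in the future, so β drops out: δ^2·7671 = δ^3·8430 ⇒ δ = 7671/8430 = 0.90996.
Now use the now-vs-future pair: 3043 = β·δ·5610 gives β = 3043/(0.90996·5610) ≈ 0.596.

β ≈ 0.596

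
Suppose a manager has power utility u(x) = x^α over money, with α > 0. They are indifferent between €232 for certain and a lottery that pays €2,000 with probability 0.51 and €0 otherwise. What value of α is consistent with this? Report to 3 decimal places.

α ≈ 0.313

Since u(0) = 0, the lottery's EU is 0.51·2000^α.
Setting u(232) equal to that: 232^α = 0.51·2000^α ⇒ (232/2000)^α = 0.51.
α = ln(0.51) / ln(232/2000) = -0.673345/-2.154165 ≈ 0.313.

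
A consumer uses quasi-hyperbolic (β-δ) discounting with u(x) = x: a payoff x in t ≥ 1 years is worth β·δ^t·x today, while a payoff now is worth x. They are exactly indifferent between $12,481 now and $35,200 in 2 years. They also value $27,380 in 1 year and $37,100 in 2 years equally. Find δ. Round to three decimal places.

δ ≈ 0.738

From the later pair, β·δ^1·27380 = β·δ^2·37100; dividing through, δ = 27380/37100 = 0.73801.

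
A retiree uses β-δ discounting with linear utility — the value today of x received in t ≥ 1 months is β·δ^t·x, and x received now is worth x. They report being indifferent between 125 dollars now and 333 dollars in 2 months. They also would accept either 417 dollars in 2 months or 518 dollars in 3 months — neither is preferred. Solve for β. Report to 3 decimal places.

Both payoffs in the second observation are in the future, so β drops out: δ^2·417 = δ^3·518 ⇒ δ = 417/518 = 0.80502.
Substituting δ into 125 = β·δ^2·333: β = 125/(215.803) ≈ 0.579.

β ≈ 0.579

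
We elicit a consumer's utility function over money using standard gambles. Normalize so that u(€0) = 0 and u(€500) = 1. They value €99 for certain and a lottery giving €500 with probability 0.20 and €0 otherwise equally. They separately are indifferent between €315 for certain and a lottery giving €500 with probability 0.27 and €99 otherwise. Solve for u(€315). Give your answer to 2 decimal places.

0.42

First, u(€99) = 0.20·u(€500) + 0.80·u(€0) = 0.20.
Chaining: u(€315) = 0.27·1.00 + 0.73·0.20 = 0.4160.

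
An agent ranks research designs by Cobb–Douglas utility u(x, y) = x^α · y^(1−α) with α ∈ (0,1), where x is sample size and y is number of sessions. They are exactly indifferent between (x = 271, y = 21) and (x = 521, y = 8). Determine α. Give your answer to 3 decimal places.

α ≈ 0.596

Indifference: 271^α · 21^(1−α) = 521^α · 8^(1−α).
Rearrange to (271/521)^α = (8/21)^(1−α) and take logs: α·-0.653631 = (1−α)·-0.965081.
Thus α·(-1.618712) = -0.965081, so α = -0.965081/-1.618712 ≈ 0.596.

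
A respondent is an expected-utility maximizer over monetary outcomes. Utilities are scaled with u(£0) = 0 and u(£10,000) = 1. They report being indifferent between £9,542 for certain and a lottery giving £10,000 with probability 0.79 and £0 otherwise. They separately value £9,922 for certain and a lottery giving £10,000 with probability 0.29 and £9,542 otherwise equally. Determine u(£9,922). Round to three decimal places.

0.851

First, u(£9,542) = 0.79·u(£10,000) + 0.21·u(£0) = 0.79.
Chaining: u(£9,922) = 0.29·1.00 + 0.71·0.79 = 0.8509.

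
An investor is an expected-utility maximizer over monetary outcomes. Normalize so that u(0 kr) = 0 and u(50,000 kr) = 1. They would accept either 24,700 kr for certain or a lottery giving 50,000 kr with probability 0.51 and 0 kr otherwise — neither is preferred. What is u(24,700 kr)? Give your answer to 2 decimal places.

0.51

By the standard-gamble method, u(24,700 kr) is just the indifference probability on the best outcome: 0.51.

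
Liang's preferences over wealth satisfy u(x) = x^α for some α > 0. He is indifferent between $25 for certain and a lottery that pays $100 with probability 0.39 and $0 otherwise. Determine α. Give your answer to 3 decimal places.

α ≈ 0.679

Since u(0) = 0, the lottery's EU is 0.39·100^α.
Setting u(25) equal to that: 25^α = 0.39·100^α ⇒ (25/100)^α = 0.39.
Take logs: α = ln 0.39 / ln(25/100) ≈ 0.67923.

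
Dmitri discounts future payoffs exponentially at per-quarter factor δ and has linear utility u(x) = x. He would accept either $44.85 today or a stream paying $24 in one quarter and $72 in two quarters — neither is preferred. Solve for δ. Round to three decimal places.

δ ≈ 0.640

The stream is worth 24δ + 72δ² today, so 24δ + 72δ² = 44.85.
That is, 72δ² + 24δ − 44.85 = 0, a quadratic in δ.
The positive root is δ = [−24 + √(24² + 4·72·44.85)] / (2·72) = (−24 + 116.159)/144 ≈ 0.640.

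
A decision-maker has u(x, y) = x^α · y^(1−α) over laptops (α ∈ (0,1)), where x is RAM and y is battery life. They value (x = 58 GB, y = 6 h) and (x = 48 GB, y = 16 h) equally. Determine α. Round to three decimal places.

Indifference: 58^α · 6^(1−α) = 48^α · 16^(1−α).
Taking logs: α·ln 58 + (1−α)·ln 6 = α·ln 48 + (1−α)·ln 16, i.e. α·0.189242 = (1−α)·0.980829.
So α/(1−α) = (0.980829)/(0.189242) = 5.182935, and α = 5.182935/6.182935 ≈ 0.838.

α ≈ 0.838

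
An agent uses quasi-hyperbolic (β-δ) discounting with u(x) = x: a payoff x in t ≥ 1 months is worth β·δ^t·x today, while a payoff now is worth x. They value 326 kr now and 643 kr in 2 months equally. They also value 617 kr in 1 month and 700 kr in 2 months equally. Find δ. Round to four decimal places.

δ ≈ 0.8814

Both payoffs in the second observation are in the future, so β drops out: δ^1·617 = δ^2·700 ⇒ δ = 617/700 = 0.88143.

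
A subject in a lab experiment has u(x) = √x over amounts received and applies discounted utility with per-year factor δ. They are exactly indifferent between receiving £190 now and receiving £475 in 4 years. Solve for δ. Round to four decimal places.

δ ≈ 0.8918

The payoff in 4 years is discounted by δ^4, so u(190) = δ^4·u(475) and δ^4 = u(190)/u(475).
With u(x) = √x: δ^4 = √190/√475 = √(190/475) = 0.63246.
So δ = 0.63246^(1/4) ≈ 0.8918.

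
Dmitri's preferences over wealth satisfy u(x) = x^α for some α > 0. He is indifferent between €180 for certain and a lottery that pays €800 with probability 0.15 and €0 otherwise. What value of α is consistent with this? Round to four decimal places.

EU(lottery) = 0.15·800^α + 0.85·0 = 0.15·800^α.
Setting u(180) equal to that: 180^α = 0.15·800^α ⇒ (180/800)^α = 0.15.
α = ln(0.15) / ln(180/800) = -1.8971200/-1.4916549 ≈ 1.2718.

α ≈ 1.2718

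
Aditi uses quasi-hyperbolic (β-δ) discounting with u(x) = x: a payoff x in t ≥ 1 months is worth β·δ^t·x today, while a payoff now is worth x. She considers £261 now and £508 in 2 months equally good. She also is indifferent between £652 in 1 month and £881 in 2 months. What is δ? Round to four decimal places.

δ ≈ 0.7401

The second indifference involves only future payoffs, so β cancels: β·δ^1·652 = β·δ^2·881, giving δ = 652/881 = 0.74007.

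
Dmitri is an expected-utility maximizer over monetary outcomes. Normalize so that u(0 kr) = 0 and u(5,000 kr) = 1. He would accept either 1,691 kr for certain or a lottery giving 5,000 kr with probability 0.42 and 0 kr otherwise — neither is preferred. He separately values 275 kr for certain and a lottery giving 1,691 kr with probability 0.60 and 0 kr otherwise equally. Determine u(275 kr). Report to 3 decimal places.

From the first indifference, u(1,691 kr) = 0.42·u(5,000 kr) + 0.58·u(0 kr) = 0.42·1 + 0.58·0 = 0.42.
Then u(275 kr) = 0.60·u(1,691 kr) + 0.40·u(0 kr) = 0.60·0.42 + 0.40·0.00 = 0.2520.

0.252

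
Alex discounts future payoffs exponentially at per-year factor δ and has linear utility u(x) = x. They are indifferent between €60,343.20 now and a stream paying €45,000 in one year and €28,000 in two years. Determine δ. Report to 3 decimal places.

δ ≈ 0.870

Present value of the stream is 45000·δ + 28000·δ². Indifference gives 45000δ + 28000δ² = 60343.20.
So 28000δ² + 45000δ − 60343.20 = 0.
By the quadratic formula (taking the positive root), δ = (−45000 + √8783438400.00) / 56000 ≈ 0.870.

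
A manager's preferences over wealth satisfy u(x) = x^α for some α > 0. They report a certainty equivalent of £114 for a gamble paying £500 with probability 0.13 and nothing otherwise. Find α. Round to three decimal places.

α ≈ 1.380

EU(lottery) = 0.13·500^α + 0.87·0 = 0.13·500^α.
Setting u(114) equal to that: 114^α = 0.13·500^α ⇒ (114/500)^α = 0.13.
Take logs: α = ln 0.13 / ln(114/500) ≈ 1.38001.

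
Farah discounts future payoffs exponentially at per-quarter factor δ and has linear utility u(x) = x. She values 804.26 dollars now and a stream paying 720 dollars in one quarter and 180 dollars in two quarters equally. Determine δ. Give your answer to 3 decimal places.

Equating present values: 804.26 = 720δ + 180δ².
That is, 180δ² + 720δ − 804.26 = 0, a quadratic in δ.
By the quadratic formula (taking the positive root), δ = (−720 + √1097467.20) / 360 ≈ 0.910.

δ ≈ 0.910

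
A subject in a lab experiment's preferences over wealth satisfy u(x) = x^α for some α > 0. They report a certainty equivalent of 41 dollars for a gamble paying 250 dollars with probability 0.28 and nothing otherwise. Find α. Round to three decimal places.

α ≈ 0.704

EU(lottery) = 0.28·250^α + 0.72·0 = 0.28·250^α.
Equating: 41^α = 0.28·250^α, i.e. 0.1640^α = 0.28.
Taking logs: α·ln(41/250) = ln(0.28), so α = -1.272966 / -1.807889 ≈ 0.704.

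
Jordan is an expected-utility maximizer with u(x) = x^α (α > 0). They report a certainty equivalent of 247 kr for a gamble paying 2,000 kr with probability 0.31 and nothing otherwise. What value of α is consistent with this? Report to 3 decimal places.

Since u(0) = 0, the lottery's EU is 0.31·2000^α.
Equating: 247^α = 0.31·2000^α, i.e. 0.1235^α = 0.31.
Taking logs: α·ln(247/2000) = ln(0.31), so α = -1.171183 / -2.091514 ≈ 0.560.

α ≈ 0.560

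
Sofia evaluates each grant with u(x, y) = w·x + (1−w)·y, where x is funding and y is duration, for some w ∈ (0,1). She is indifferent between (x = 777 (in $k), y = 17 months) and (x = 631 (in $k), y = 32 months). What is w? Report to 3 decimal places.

Equating utilities: w·777 + (1−w)·17 = w·631 + (1−w)·32.
Rearranging, 146·w − 15·(1−w) = 0.
So w/(1−w) = 15/146 = 0.1027, giving w = 15/(146+15) = 0.093.

w = 0.093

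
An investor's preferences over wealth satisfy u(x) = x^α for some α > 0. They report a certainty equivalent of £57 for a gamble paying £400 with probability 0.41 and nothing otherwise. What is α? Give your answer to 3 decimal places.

Since u(0) = 0, the lottery's EU is 0.41·400^α.
Equating: 57^α = 0.41·400^α, i.e. 0.1425^α = 0.41.
Take logs: α = ln 0.41 / ln(57/400) ≈ 0.45760.

α ≈ 0.458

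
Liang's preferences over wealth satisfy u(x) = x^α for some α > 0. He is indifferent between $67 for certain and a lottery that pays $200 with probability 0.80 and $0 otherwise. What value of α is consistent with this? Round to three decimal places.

α ≈ 0.204

The lottery's expected utility is 0.80·u(200) + 0.20·u(0) = 0.80·200^α (since u(0) = 0 for α > 0).
Setting u(67) equal to that: 67^α = 0.80·200^α ⇒ (67/200)^α = 0.80.
Taking logs: α·ln(67/200) = ln(0.80), so α = -0.223144 / -1.093625 ≈ 0.204.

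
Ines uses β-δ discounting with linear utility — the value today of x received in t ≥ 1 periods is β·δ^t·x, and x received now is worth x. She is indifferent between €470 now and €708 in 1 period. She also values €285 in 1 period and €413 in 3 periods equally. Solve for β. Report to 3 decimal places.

β ≈ 0.799

Both payoffs in the second observation are in the future, so β drops out: δ^1·285 = δ^3·413 ⇒ δ^2 = 285/413 = 0.69007, so δ = 0.83071.
Substituting δ into 470 = β·δ·708: β = 470/(588.140) ≈ 0.799.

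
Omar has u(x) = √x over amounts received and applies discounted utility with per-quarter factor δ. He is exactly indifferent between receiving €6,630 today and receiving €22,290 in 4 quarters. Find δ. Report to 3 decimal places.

Indifference means u(6630) = δ^4 · u(22290), so δ^4 = u(6630)/u(22290).
With u(x) = √x: δ^4 = √6630/√22290 = √(6630/22290) = 0.54538.
So δ = 0.54538^(1/4) ≈ 0.859.

δ ≈ 0.859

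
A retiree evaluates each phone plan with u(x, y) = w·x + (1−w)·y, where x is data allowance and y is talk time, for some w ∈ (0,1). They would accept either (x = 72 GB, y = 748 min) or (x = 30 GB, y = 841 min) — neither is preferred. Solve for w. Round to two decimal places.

w = 0.69

Indifference: w·72 + (1−w)·748 = w·30 + (1−w)·841.
Rearranging, 42·w − 93·(1−w) = 0.
The marginal rate of substitution is 93/42, so w = 93/(42+93) = 0.69.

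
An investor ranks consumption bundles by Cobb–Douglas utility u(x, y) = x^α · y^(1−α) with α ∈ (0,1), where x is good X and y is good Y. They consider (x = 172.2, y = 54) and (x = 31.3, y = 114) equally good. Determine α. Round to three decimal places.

Indifference: 172.2^α · 54^(1−α) = 31.3^α · 114^(1−α).
Taking logs: α·ln 172.2 + (1−α)·ln 54 = α·ln 31.3 + (1−α)·ln 114, i.e. α·1.705038 = (1−α)·0.747214.
So α/(1−α) = (0.747214)/(1.705038) = 0.438239, and α = 0.438239/1.438239 ≈ 0.305.

α ≈ 0.305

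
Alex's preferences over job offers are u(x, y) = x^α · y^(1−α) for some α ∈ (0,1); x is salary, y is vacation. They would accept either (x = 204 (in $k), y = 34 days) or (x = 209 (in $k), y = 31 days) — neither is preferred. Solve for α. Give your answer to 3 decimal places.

α ≈ 0.792

Indifference: 204^α · 34^(1−α) = 209^α · 31^(1−α).
Taking logs: α·ln 204 + (1−α)·ln 34 = α·ln 209 + (1−α)·ln 31, i.e. α·-0.024214 = (1−α)·-0.092373.
With A = -0.024214 and B = -0.092373: α·A = (1−α)·B, so α = B/(A+B) = -0.092373/-0.116587 ≈ 0.792.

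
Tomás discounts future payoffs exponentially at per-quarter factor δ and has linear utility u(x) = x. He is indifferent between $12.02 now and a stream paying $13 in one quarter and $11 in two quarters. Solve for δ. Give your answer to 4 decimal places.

The stream is worth 13δ + 11δ² today, so 13δ + 11δ² = 12.02.
That is, 11δ² + 13δ − 12.02 = 0, a quadratic in δ.
By the quadratic formula (taking the positive root), δ = (−13 + √697.88) / 22 ≈ 0.6099.

δ ≈ 0.6099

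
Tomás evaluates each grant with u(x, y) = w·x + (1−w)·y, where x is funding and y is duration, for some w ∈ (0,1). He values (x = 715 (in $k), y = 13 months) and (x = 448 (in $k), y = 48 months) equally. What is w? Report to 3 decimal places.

w = 0.116

Indifference: w·715 + (1−w)·13 = w·448 + (1−w)·48.
Rearranging, 267·w − 35·(1−w) = 0.
So w/(1−w) = 35/267 = 0.1311, giving w = 35/(267+35) = 0.116.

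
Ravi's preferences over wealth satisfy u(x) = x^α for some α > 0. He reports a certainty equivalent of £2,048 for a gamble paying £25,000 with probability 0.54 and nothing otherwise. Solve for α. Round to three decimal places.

α ≈ 0.246

The lottery's expected utility is 0.54·u(25000) + 0.46·u(0) = 0.54·25000^α (since u(0) = 0 for α > 0).
Equating: 2048^α = 0.54·25000^α, i.e. 0.0819^α = 0.54.
Taking logs: α·ln(2048/25000) = ln(0.54), so α = -0.616186 / -2.502012 ≈ 0.246.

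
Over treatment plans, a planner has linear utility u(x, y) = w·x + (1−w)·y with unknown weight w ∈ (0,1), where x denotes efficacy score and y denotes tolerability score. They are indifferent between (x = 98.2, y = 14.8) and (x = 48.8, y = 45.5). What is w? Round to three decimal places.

Indifference: w·98.2 + (1−w)·14.8 = w·48.8 + (1−w)·45.5.
w·(98.2−48.8) = (1−w)·(45.5−14.8), i.e. w·49.4 = (1−w)·30.7.
So w/(1−w) = 30.7/49.4 = 0.6215, giving w = 30.7/(49.4+30.7) = 0.383.

w = 0.383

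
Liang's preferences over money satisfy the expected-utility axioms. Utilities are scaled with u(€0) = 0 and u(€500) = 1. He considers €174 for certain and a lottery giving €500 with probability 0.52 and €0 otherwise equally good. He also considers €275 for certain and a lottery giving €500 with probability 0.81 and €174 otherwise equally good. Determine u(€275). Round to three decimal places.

0.909

The first gamble pins u(€174): it must equal 0.52·1 + 0.48·0 = 0.52.
The second indifference gives u(€275) = 0.81·u(€500) + 0.19·u(€174) = 0.81·1.00 + 0.19·0.52 = 0.9088.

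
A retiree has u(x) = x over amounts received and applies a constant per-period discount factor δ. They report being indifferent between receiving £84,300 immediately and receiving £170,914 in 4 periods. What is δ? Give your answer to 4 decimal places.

δ ≈ 0.8380

Indifference means u(84300) = δ^4 · u(170914), so δ^4 = u(84300)/u(170914).
With u(x) = x: δ^4 = 84300/170914 = 0.49323.
Hence δ = (0.49323)^(1/4) = 0.838036.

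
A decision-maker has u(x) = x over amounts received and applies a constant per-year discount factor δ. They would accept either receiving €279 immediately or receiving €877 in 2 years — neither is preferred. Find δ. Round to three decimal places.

Equating discounted utilities: u(279) = δ^2·u(877) ⇒ δ^2 = u(279)/u(877).
With u(x) = x: δ^2 = 279/877 = 0.31813.
Hence δ = (0.31813)^(1/2) = 0.56403.

δ ≈ 0.564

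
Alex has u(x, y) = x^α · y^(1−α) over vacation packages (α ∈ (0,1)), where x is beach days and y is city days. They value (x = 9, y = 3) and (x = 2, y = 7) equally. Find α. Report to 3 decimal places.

α ≈ 0.360

The Cobb–Douglas utilities coincide, so 9^α·3^(1−α) = 2^α·7^(1−α).
Rearrange to (9/2)^α = (7/3)^(1−α) and take logs: α·1.504077 = (1−α)·0.847298.
With A = 1.504077 and B = 0.847298: α·A = (1−α)·B, so α = B/(A+B) = 0.847298/2.351375 ≈ 0.360.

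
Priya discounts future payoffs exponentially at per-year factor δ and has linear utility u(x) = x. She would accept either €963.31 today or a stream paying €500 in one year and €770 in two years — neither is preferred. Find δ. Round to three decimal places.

Present value of the stream is 500·δ + 770·δ². Indifference gives 500δ + 770δ² = 963.31.
Rearranged: 770δ² + 500δ − 963.31 = 0.
By the quadratic formula (taking the positive root), δ = (−500 + √3216994.80) / 1540 ≈ 0.840.

δ ≈ 0.840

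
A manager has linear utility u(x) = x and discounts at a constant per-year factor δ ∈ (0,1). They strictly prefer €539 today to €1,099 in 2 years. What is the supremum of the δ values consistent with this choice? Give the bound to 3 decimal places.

δ < 0.700

The preference means 539 > δ^2·1099.
So δ^2 < 539/1099 = 0.49045; taking the square root of both positive sides preserves the inequality.
δ < (539/1099)^(1/2) ≈ 0.700.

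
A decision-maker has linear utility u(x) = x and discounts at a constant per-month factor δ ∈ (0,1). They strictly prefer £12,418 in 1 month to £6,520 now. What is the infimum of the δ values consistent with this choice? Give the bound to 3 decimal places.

The preference means 6520 < δ·12418.
So δ > 6520/12418 = 0.52504.

δ > 0.525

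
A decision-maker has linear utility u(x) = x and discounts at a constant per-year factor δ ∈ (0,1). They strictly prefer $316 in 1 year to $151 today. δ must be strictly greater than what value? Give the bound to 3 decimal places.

δ > 0.478

Under u(x) = x this choice says 151 < δ·316.
Dividing through by 316 gives δ > 0.47785.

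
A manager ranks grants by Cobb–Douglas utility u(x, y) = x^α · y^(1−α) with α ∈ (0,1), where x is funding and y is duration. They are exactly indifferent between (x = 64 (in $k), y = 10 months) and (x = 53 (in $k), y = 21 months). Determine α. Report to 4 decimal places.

α ≈ 0.7973

The Cobb–Douglas utilities coincide, so 64^α·10^(1−α) = 53^α·21^(1−α).
Rearrange to (64/53)^α = (21/10)^(1−α) and take logs: α·0.1885912 = (1−α)·0.7419373.
Thus α·(0.9305285) = 0.7419373, so α = 0.7419373/0.9305285 ≈ 0.7973.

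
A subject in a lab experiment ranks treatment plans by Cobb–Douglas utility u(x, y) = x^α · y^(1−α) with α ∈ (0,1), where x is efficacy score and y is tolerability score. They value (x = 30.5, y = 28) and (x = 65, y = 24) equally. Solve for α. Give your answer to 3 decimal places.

α ≈ 0.169

The Cobb–Douglas utilities coincide, so 30.5^α·28^(1−α) = 65^α·24^(1−α).
Taking logs: α·ln 30.5 + (1−α)·ln 28 = α·ln 65 + (1−α)·ln 24, i.e. α·-0.756661 = (1−α)·-0.154151.
Thus α·(-0.910812) = -0.154151, so α = -0.154151/-0.910812 ≈ 0.169.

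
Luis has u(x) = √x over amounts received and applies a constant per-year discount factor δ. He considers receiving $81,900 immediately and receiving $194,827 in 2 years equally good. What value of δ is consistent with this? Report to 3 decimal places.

δ ≈ 0.805

Equating discounted utilities: u(81900) = δ^2·u(194827) ⇒ δ^2 = u(81900)/u(194827).
With u(x) = √x: δ^2 = √81900/√194827 = √(81900/194827) = 0.64836.
Hence δ = (0.64836)^(1/2) = 0.80521.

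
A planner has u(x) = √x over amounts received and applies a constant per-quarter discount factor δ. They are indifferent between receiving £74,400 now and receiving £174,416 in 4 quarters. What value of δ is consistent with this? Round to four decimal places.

δ ≈ 0.8990

Equating discounted utilities: u(74400) = δ^4·u(174416) ⇒ δ^4 = u(74400)/u(174416).
Since u(x) = √x, δ^4 = √(74400/174416) = 0.65312.
So δ = 0.65312^(1/4) ≈ 0.8990.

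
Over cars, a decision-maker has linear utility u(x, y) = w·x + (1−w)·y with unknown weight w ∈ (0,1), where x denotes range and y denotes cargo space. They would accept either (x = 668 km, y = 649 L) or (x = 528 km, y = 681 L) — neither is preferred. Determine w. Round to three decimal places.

w = 0.186

Equating utilities: w·668 + (1−w)·649 = w·528 + (1−w)·681.
w·(668−528) = (1−w)·(681−649), i.e. w·140 = (1−w)·32.
Hence w = 32/(140+32) = 32/172 = 0.186.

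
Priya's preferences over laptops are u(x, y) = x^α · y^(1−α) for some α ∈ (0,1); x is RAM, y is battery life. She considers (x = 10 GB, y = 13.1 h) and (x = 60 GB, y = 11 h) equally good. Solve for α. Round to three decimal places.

α ≈ 0.089

The Cobb–Douglas utilities coincide, so 10^α·13.1^(1−α) = 60^α·11^(1−α).
Rearrange to (10/60)^α = (11/13.1)^(1−α) and take logs: α·-1.791759 = (1−α)·-0.174717.
Thus α·(-1.966476) = -0.174717, so α = -0.174717/-1.966476 ≈ 0.089.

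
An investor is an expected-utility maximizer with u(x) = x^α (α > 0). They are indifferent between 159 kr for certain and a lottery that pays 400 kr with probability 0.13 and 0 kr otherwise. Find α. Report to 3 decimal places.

α ≈ 2.211

Since u(0) = 0, the lottery's EU is 0.13·400^α.
Equating: 159^α = 0.13·400^α, i.e. 0.3975^α = 0.13.
α = ln(0.13) / ln(159/400) = -2.040221/-0.922560 ≈ 2.211.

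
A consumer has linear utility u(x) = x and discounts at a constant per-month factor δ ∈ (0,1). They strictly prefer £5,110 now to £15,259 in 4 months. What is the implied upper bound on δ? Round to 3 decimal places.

Under u(x) = x this choice says 5110 > δ^4·15259.
Dividing by 15259: δ^4 < 0.33488. Both sides are positive, so the 4th root keeps the direction.
δ < (5110/15259)^(1/4) ≈ 0.761.

δ < 0.761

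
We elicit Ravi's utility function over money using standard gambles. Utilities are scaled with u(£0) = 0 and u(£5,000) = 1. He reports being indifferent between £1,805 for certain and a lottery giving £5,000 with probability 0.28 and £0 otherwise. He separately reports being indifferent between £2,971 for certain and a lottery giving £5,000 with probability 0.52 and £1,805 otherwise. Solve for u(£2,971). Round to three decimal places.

The first gamble pins u(£1,805): it must equal 0.28·1 + 0.72·0 = 0.28.
Then u(£2,971) = 0.52·u(£5,000) + 0.48·u(£1,805) = 0.52·1.00 + 0.48·0.28 = 0.6544.

0.654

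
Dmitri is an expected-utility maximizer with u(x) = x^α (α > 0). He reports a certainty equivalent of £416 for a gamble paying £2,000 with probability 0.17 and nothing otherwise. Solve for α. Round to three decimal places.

Since u(0) = 0, the lottery's EU is 0.17·2000^α.
Equating: 416^α = 0.17·2000^α, i.e. 0.2080^α = 0.17.
Taking logs: α·ln(416/2000) = ln(0.17), so α = -1.771957 / -1.570217 ≈ 1.128.

α ≈ 1.128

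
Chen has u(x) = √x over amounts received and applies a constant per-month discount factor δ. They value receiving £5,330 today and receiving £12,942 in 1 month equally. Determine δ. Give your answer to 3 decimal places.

The payoff in 1 month is discounted by δ, so u(5330) = δ·u(12942) and δ = u(5330)/u(12942).
With u(x) = √x: δ = √5330/√12942 = √(5330/12942) = 0.64175.

δ ≈ 0.642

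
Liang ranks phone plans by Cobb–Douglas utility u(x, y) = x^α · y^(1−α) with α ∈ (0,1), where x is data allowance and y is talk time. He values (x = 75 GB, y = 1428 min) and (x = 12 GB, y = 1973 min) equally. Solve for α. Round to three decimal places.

α ≈ 0.150

Indifference: 75^α · 1428^(1−α) = 12^α · 1973^(1−α).
Rearrange to (75/12)^α = (1973/1428)^(1−α) and take logs: α·1.832581 = (1−α)·0.323280.
Thus α·(2.155861) = 0.323280, so α = 0.323280/2.155861 ≈ 0.150.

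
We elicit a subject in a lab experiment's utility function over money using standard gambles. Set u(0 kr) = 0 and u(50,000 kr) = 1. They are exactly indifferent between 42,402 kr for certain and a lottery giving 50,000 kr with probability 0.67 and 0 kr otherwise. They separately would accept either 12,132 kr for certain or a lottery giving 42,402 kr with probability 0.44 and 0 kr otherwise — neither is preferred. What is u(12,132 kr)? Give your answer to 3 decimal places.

0.295

First, u(42,402 kr) = 0.67·u(50,000 kr) + 0.33·u(0 kr) = 0.67.
The second indifference gives u(12,132 kr) = 0.44·u(42,402 kr) + 0.56·u(0 kr) = 0.44·0.67 + 0.56·0.00 = 0.2948.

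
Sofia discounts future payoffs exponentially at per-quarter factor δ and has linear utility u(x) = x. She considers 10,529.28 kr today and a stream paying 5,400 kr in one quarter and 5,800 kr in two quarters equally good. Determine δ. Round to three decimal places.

Present value of the stream is 5400·δ + 5800·δ². Indifference gives 5400δ + 5800δ² = 10529.28.
That is, 5800δ² + 5400δ − 10529.28 = 0, a quadratic in δ.
The positive root is δ = [−5400 + √(5400² + 4·5800·10529.28)] / (2·5800) = (−5400 + 16536.000)/11600 ≈ 0.960.

δ ≈ 0.960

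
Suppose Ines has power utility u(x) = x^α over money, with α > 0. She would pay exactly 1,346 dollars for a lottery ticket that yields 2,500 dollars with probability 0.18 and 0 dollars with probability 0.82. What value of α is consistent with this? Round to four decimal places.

α ≈ 2.7696

The lottery's expected utility is 0.18·u(2500) + 0.82·u(0) = 0.18·2500^α (since u(0) = 0 for α > 0).
Equating: 1346^α = 0.18·2500^α, i.e. 0.5384^α = 0.18.
α = ln(0.18) / ln(1346/2500) = -1.7147984/-0.6191535 ≈ 2.7696.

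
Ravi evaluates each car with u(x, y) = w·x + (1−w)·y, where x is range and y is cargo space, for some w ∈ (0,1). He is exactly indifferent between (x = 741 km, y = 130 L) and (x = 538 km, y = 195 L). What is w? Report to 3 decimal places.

Equating utilities: w·741 + (1−w)·130 = w·538 + (1−w)·195.
w·(741−538) = (1−w)·(195−130), i.e. w·203 = (1−w)·65.
Hence w = 65/(203+65) = 65/268 = 0.243.

w = 0.243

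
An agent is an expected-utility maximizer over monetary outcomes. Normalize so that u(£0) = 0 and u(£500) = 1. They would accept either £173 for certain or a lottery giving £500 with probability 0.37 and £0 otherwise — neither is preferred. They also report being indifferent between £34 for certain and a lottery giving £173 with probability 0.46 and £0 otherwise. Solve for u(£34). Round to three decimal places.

0.170

First, u(£173) = 0.37·u(£500) + 0.63·u(£0) = 0.37.
The second indifference gives u(£34) = 0.46·u(£173) + 0.54·u(£0) = 0.46·0.37 + 0.54·0.00 = 0.1702.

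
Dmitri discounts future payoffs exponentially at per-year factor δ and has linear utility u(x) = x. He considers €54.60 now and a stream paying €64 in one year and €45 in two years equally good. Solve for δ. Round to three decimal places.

The stream is worth 64δ + 45δ² today, so 64δ + 45δ² = 54.60.
That is, 45δ² + 64δ − 54.60 = 0, a quadratic in δ.
The positive root is δ = [−64 + √(64² + 4·45·54.60)] / (2·45) = (−64 + 118.000)/90 ≈ 0.600.

δ ≈ 0.600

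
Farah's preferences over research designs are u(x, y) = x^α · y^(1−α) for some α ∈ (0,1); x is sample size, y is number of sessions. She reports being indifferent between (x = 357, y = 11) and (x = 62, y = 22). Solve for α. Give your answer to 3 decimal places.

Set the two utilities equal: 357^α·11^(1−α) = 62^α·22^(1−α).
Taking logs: α·ln 357 + (1−α)·ln 11 = α·ln 62 + (1−α)·ln 22, i.e. α·1.750601 = (1−α)·0.693147.
With A = 1.750601 and B = 0.693147: α·A = (1−α)·B, so α = B/(A+B) = 0.693147/2.443748 ≈ 0.284.

α ≈ 0.284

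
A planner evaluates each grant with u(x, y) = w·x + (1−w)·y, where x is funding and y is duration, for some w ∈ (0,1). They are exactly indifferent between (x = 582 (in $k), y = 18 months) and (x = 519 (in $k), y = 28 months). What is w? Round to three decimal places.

Indifference: w·582 + (1−w)·18 = w·519 + (1−w)·28.
Rearranging, 63·w − 10·(1−w) = 0.
So w/(1−w) = 10/63 = 0.1587, giving w = 10/(63+10) = 0.137.

w = 0.137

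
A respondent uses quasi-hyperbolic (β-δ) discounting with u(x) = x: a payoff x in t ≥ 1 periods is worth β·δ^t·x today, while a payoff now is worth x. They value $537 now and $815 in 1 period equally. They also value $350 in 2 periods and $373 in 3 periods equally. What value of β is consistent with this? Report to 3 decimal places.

β ≈ 0.702

Both payoffs in the second observation are in the future, so β drops out: δ^2·350 = δ^3·373 ⇒ δ = 350/373 = 0.93834.
The first indifference: 537 = β·δ·815, so β = 537/(δ·815) = 537/(0.93834·815) ≈ 0.702.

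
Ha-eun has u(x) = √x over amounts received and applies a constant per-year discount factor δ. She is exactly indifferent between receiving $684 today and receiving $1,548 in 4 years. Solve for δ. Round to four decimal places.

δ ≈ 0.9029

The payoff in 4 years is discounted by δ^4, so u(684) = δ^4·u(1548) and δ^4 = u(684)/u(1548).
Since u(x) = √x, δ^4 = √(684/1548) = 0.66473.
Hence δ = (0.66473)^(1/4) = 0.902944.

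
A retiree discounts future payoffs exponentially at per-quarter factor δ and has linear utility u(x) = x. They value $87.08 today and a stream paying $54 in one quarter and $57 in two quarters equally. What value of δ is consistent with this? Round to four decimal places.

δ ≈ 0.8500

The stream is worth 54δ + 57δ² today, so 54δ + 57δ² = 87.08.
Rearranged: 57δ² + 54δ − 87.08 = 0.
The positive root is δ = [−54 + √(54² + 4·57·87.08)] / (2·57) = (−54 + 150.898)/114 ≈ 0.8500.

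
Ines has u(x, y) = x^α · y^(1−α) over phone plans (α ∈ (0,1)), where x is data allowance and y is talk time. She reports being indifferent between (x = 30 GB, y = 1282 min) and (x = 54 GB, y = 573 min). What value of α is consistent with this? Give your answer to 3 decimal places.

α ≈ 0.578

Set the two utilities equal: 30^α·1282^(1−α) = 54^α·573^(1−α).
Rearrange to (30/54)^α = (573/1282)^(1−α) and take logs: α·-0.587787 = (1−α)·-0.805291.
Thus α·(-1.393078) = -0.805291, so α = -0.805291/-1.393078 ≈ 0.578.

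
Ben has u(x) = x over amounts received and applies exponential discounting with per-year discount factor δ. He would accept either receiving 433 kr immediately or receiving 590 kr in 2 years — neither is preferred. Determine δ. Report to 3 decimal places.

δ ≈ 0.857

Equating discounted utilities: u(433) = δ^2·u(590) ⇒ δ^2 = u(433)/u(590).
With u(x) = x: δ^2 = 433/590 = 0.73390.
So δ = 0.73390^(1/2) ≈ 0.857.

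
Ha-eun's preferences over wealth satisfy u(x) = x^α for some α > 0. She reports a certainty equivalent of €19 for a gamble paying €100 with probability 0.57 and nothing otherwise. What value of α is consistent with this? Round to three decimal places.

α ≈ 0.338

The lottery's expected utility is 0.57·u(100) + 0.43·u(0) = 0.57·100^α (since u(0) = 0 for α > 0).
Indifference: 19^α = 0.57·100^α, so (19/100)^α = 0.57.
Taking logs: α·ln(19/100) = ln(0.57), so α = -0.562119 / -1.660731 ≈ 0.338.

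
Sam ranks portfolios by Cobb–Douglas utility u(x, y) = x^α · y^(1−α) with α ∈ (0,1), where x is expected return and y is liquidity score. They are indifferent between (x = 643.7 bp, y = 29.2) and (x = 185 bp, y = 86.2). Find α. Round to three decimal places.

α ≈ 0.465

Indifference: 643.7^α · 29.2^(1−α) = 185^α · 86.2^(1−α).
Rearrange to (643.7/185)^α = (86.2/29.2)^(1−α) and take logs: α·1.246877 = (1−α)·1.082501.
Thus α·(2.329378) = 1.082501, so α = 1.082501/2.329378 ≈ 0.465.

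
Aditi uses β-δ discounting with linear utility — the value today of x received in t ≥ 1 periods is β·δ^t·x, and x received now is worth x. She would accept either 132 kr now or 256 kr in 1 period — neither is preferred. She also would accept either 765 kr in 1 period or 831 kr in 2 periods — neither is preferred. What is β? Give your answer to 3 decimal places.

β ≈ 0.560

From the later pair, β·δ^1·765 = β·δ^2·831; dividing through, δ = 765/831 = 0.92058.
Now use the now-vs-future pair: 132 = β·δ·256 gives β = 132/(0.92058·256) ≈ 0.560.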